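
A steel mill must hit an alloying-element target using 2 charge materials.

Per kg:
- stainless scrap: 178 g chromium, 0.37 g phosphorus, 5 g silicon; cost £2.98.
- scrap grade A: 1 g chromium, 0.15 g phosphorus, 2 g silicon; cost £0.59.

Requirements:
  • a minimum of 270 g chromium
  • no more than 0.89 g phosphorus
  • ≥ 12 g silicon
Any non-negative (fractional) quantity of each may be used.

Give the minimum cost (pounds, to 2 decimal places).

£6.55

This is a linear program. Let x1 = kg of stainless scrap, x2 = kg of scrap grade A.
Minimize 2.98x1 + 0.59x2 with:
  178x1 + 1x2 ≥ 270   (chromium)
  0.37x1 + 0.15x2 ≤ 0.89   (phosphorus)
  5x1 + 2x2 ≥ 12   (silicon)
  x1, x2 ≥ 0.
Both inputs are positive at the optimum. The phosphorus and silicon requirements are met with equality.
Optimal quantities: stainless scrap = 2 kg, scrap grade A = 1 kg.
Objective = 2.98·2 + 0.59·1 = 6.5500.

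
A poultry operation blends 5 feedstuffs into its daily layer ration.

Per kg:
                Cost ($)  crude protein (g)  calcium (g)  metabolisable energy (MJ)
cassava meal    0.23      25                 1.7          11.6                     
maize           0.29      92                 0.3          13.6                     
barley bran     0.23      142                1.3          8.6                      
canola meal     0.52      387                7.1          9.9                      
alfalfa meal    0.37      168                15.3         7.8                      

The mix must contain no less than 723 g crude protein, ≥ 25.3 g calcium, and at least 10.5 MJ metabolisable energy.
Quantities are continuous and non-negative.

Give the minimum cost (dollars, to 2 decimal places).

Let x1 = kg of cassava meal, x2 = kg of maize, x3 = kg of barley bran, x4 = kg of canola meal, x5 = kg of alfalfa meal.
Minimise 0.23x1 + 0.29x2 + 0.23x3 + 0.52x4 + 0.37x5 with:
  25x1 + 92x2 + 142x3 + 387x4 + 168x5 ≥ 723   (crude protein)
  1.7x1 + 0.3x2 + 1.3x3 + 7.1x4 + 15.3x5 ≥ 25.3   (calcium)
  11.6x1 + 13.6x2 + 8.6x3 + 9.9x4 + 7.8x5 ≥ 10.5   (metabolisable energy)
  x1, x2, x3, x4, x5 ≥ 0.
At the optimum only canola meal, alfalfa meal are positive (cassava meal, maize, barley bran = 0). Binding constraints: crude protein and calcium.
Solving gives x4 = 1.441, x5 = 0.9851.
Cost = 0.52·1.441 + 0.37·0.9851 = 1.1138.

$1.11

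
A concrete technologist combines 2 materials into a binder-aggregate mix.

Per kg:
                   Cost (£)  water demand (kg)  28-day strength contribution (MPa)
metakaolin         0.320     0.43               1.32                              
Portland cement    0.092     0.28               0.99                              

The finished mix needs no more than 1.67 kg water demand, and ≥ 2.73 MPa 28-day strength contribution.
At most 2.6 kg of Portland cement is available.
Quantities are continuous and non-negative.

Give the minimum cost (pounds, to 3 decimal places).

£0.277

Set it up as a linear program. Let x1 = kg of metakaolin, x2 = kg of Portland cement.
Minimize 0.32x1 + 0.092x2 subject to:
  0.43x1 + 0.28x2 ≤ 1.67   (water demand)
  1.32x1 + 0.99x2 ≥ 2.73   (28-day strength contribution)
  x2 ≤ 2.6
  x1, x2 ≥ 0.
Both inputs are positive at the optimum. Binding constraints: 28-day strength contribution and the Portland cement cap.
Optimal quantities: metakaolin = 0.1182 kg, Portland cement = 2.6 kg.
Objective = 0.32·0.1182 + 0.092·2.6 = 0.27702.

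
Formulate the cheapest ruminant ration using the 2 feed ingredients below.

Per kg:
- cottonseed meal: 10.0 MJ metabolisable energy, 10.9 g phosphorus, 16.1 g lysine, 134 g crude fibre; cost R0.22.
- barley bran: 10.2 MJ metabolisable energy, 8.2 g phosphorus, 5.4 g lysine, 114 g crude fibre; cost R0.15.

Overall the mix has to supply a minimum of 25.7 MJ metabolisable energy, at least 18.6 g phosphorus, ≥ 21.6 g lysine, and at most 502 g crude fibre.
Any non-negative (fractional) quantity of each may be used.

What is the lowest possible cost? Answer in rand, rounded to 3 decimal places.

R0.432

Set it up as a linear program. Let x1 = kg of cottonseed meal, x2 = kg of barley bran.
Minimize 0.22x1 + 0.15x2 with:
  10x1 + 10.2x2 ≥ 25.7   (metabolisable energy)
  10.9x1 + 8.2x2 ≥ 18.6   (phosphorus)
  16.1x1 + 5.4x2 ≥ 21.6   (lysine)
  134x1 + 114x2 ≤ 502   (crude fibre)
  x1, x2 ≥ 0.
Both inputs are positive at the optimum. The metabolisable energy and lysine requirements are met with equality.
Solving gives x1 = 0.7398, x2 = 1.794.
Total cost: 0.22·0.7398 + 0.15·1.794 = 0.43186.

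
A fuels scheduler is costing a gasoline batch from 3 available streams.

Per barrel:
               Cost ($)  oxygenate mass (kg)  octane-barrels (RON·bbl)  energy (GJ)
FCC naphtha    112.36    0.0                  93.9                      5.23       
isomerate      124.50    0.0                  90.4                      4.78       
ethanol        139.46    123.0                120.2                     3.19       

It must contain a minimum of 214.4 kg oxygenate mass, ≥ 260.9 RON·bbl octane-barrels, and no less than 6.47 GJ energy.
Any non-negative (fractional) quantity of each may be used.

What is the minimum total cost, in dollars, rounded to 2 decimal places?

Let x1 = barrels of FCC naphtha, x2 = barrels of isomerate, x3 = barrels of ethanol.
Minimise 112.36x1 + 124.5x2 + 139.46x3 subject to:
  123x3 ≥ 214.4   (oxygenate mass)
  93.9x1 + 90.4x2 + 120.2x3 ≥ 260.9   (octane-barrels)
  5.23x1 + 4.78x2 + 3.19x3 ≥ 6.47   (energy)
  x1, x2, x3 ≥ 0.
The optimal basis is {ethanol}; FCC naphtha, isomerate drop out. Binding constraint: octane-barrels.
That vertex is x3 = 2.1705.
Hence cost = 139.46·2.1705 = $302.6979.

$302.70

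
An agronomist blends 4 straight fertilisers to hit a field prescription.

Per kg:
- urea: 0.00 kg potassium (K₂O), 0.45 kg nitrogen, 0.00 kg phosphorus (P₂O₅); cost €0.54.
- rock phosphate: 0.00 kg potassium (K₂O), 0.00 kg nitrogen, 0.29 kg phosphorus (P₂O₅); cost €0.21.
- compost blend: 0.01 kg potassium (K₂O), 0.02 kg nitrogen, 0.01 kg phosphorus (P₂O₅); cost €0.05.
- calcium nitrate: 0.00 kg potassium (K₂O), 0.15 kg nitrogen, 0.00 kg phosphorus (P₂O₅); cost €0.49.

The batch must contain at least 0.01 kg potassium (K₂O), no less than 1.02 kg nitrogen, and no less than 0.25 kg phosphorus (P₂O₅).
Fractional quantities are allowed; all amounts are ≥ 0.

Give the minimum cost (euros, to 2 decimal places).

Set it up as a linear program. Let x1 = kg of urea, x2 = kg of rock phosphate, x3 = kg of compost blend, x4 = kg of calcium nitrate.
Minimise 0.54x1 + 0.21x2 + 0.05x3 + 0.49x4 s.t.:
  0.01x3 ≥ 0.01   (potassium (K₂O))
  0.45x1 + 0.02x3 + 0.15x4 ≥ 1.02   (nitrogen)
  0.29x2 + 0.01x3 ≥ 0.25   (phosphorus (P₂O₅))
  x1, x2, x3, x4 ≥ 0.
The optimal basis is {urea, rock phosphate, compost blend}; calcium nitrate drops out. There the potassium (K₂O), nitrogen, phosphorus (P₂O₅) constraints are tight.
So urea = 2.222 kg, rock phosphate = 0.8276 kg, compost blend = 1 kg.
Total cost: 0.54·2.222 + 0.21·0.8276 + 0.05·1 = 1.4237.

€1.42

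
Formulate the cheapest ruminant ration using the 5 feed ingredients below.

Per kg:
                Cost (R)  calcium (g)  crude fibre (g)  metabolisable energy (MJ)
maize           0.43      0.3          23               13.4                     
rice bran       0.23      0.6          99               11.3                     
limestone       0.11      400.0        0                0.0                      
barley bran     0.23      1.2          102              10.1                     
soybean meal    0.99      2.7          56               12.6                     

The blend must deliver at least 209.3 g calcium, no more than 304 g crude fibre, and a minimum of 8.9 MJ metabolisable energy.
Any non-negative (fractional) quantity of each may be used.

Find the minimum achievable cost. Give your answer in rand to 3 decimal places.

Let x1 = kg of maize, x2 = kg of rice bran, x3 = kg of limestone, x4 = kg of barley bran, x5 = kg of soybean meal.
Minimise 0.43x1 + 0.23x2 + 0.11x3 + 0.23x4 + 0.99x5 s.t.:
  0.3x1 + 0.6x2 + 400x3 + 1.2x4 + 2.7x5 ≥ 209.3   (calcium)
  23x1 + 99x2 + 102x4 + 56x5 ≤ 304   (crude fibre)
  13.4x1 + 11.3x2 + 10.1x4 + 12.6x5 ≥ 8.9   (metabolisable energy)
  x1, x2, x3, x4, x5 ≥ 0.
At the optimum only rice bran, limestone are positive (maize, barley bran, soybean meal = 0). The calcium and metabolisable energy requirements are met with equality.
So rice bran = 0.7876 kg, limestone = 0.5221 kg.
Hence cost = 0.23·0.7876 + 0.11·0.5221 = R0.23858.

R0.239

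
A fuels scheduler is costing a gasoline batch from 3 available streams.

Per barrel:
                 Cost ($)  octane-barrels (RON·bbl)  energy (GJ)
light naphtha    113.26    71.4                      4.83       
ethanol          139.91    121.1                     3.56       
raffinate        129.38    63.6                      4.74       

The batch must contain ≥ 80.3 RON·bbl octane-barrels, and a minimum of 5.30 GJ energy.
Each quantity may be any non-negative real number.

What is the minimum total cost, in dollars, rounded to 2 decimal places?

$125.89

Let x1 = barrels of light naphtha, x2 = barrels of ethanol, x3 = barrels of raffinate.
Minimize 113.26x1 + 139.91x2 + 129.38x3 subject to:
  71.4x1 + 121.1x2 + 63.6x3 ≥ 80.3   (octane-barrels)
  4.83x1 + 3.56x2 + 4.74x3 ≥ 5.3   (energy)
  x1, x2, x3 ≥ 0.
At the optimum only light naphtha, ethanol are positive (raffinate = 0). There the octane-barrels and energy constraints are tight.
Solving gives x1 = 1.0763, x2 = 0.02851.
Cost = 113.26·1.0763 + 139.91·0.02851 = 125.8906.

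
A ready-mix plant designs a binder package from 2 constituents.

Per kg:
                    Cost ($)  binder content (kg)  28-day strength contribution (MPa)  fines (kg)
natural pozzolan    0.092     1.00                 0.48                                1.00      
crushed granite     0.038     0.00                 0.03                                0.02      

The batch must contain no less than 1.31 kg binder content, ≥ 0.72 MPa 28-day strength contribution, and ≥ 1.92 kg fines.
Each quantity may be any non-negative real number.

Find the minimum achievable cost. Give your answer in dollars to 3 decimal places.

Treat it as an LP. Let x1 = kg of natural pozzolan, x2 = kg of crushed granite.
min 0.092x1 + 0.038x2 with:
  1x1 ≥ 1.31   (binder content)
  0.48x1 + 0.03x2 ≥ 0.72   (28-day strength contribution)
  1x1 + 0.02x2 ≥ 1.92   (fines)
  x1, x2 ≥ 0.
The minimum-cost mix takes nothing from crushed granite — only natural pozzolan. Binding constraint: fines.
Optimal quantities: natural pozzolan = 1.92 kg.
Objective = 0.092·1.92 = 0.17664.

$0.177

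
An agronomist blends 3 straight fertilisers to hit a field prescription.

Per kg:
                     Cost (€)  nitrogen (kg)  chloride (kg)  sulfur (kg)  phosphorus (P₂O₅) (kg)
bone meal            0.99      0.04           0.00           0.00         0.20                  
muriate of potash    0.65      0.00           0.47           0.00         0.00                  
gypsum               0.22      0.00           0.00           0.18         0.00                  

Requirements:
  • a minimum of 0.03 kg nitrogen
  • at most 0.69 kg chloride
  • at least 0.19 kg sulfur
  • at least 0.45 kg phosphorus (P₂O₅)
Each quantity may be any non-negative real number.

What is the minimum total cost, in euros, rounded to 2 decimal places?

Let x1 = kg of bone meal, x2 = kg of muriate of potash, x3 = kg of gypsum.
min 0.99x1 + 0.65x2 + 0.22x3 subject to:
  0.04x1 ≥ 0.03   (nitrogen)
  0.47x2 ≤ 0.69   (chloride)
  0.18x3 ≥ 0.19   (sulfur)
  0.2x1 ≥ 0.45   (phosphorus (P₂O₅))
  x1, x2, x3 ≥ 0.
The optimal basis is {bone meal, gypsum}; muriate of potash drops out. The sulfur and phosphorus (P₂O₅) requirements are met with equality.
Optimal quantities: bone meal = 2.25 kg, gypsum = 1.056 kg.
Hence cost = 0.99·2.25 + 0.22·1.056 = €2.4598.

€2.46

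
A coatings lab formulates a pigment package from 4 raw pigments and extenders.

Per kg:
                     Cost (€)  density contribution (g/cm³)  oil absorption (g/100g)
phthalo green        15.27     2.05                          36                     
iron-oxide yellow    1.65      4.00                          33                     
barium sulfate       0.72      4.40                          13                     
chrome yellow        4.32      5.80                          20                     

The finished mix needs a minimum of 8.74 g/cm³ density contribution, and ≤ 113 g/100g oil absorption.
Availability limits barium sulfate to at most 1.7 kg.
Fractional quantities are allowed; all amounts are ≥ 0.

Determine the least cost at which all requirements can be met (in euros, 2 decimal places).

Let x1 = kg of phthalo green, x2 = kg of iron-oxide yellow, x3 = kg of barium sulfate, x4 = kg of chrome yellow.
Minimise 15.27x1 + 1.65x2 + 0.72x3 + 4.32x4 s.t.:
  2.05x1 + 4x2 + 4.4x3 + 5.8x4 ≥ 8.74   (density contribution)
  36x1 + 33x2 + 13x3 + 20x4 ≤ 113   (oil absorption)
  x3 ≤ 1.7
  x1, x2, x3, x4 ≥ 0.
At the optimum only iron-oxide yellow, barium sulfate are positive (phthalo green, chrome yellow = 0). Binding constraints: density contribution and the barium sulfate cap.
Optimal quantities: iron-oxide yellow = 0.315 kg, barium sulfate = 1.7 kg.
Hence cost = 1.65·0.315 + 0.72·1.7 = €1.7438.

€1.74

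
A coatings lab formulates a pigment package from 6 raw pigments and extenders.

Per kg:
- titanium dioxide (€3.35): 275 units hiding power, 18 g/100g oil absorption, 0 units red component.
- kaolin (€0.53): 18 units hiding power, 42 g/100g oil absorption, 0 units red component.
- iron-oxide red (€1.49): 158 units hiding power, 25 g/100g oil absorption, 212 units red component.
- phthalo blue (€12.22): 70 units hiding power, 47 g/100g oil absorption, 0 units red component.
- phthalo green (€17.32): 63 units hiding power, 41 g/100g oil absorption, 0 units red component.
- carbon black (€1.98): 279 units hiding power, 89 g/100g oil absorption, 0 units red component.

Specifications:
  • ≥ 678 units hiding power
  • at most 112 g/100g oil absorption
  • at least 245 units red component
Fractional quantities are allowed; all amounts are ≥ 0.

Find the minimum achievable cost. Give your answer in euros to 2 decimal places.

€6.33

Treat it as an LP. Let x1 = kg of titanium dioxide, x2 = kg of kaolin, x3 = kg of iron-oxide red, x4 = kg of phthalo blue, x5 = kg of phthalo green, x6 = kg of carbon black.
Minimise 3.35x1 + 0.53x2 + 1.49x3 + 12.22x4 + 17.32x5 + 1.98x6 subject to:
  275x1 + 18x2 + 158x3 + 70x4 + 63x5 + 279x6 ≥ 678   (hiding power)
  18x1 + 42x2 + 25x3 + 47x4 + 41x5 + 89x6 ≤ 112   (oil absorption)
  212x3 ≥ 245   (red component)
  x1, x2, x3, x4, x5, x6 ≥ 0.
The minimum-cost mix takes nothing from titanium dioxide, kaolin, phthalo blue, phthalo green — only iron-oxide red, carbon black. There the hiding power and oil absorption constraints are tight.
Optimal quantities: iron-oxide red = 4.1053 kg, carbon black = 0.10526 kg.
Hence cost = 1.49·4.1053 + 1.98·0.10526 = €6.3253.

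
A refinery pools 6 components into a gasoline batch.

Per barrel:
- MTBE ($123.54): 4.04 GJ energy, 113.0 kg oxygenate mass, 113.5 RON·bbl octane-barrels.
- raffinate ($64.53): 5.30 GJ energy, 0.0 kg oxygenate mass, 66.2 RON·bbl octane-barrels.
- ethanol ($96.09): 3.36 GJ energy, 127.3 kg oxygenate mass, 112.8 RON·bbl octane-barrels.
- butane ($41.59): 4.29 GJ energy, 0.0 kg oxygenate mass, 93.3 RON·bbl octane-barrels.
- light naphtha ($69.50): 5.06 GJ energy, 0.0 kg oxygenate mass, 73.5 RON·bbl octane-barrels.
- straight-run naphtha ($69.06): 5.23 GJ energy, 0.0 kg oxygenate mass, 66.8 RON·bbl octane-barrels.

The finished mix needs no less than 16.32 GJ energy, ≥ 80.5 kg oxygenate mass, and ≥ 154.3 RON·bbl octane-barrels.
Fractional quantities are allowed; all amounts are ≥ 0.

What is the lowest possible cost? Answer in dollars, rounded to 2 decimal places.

$198.38

Treat it as an LP. Let x1 = barrels of MTBE, x2 = barrels of raffinate, x3 = barrels of ethanol, x4 = barrels of butane, x5 = barrels of light naphtha, x6 = barrels of straight-run naphtha.
min 123.54x1 + 64.53x2 + 96.09x3 + 41.59x4 + 69.5x5 + 69.06x6 s.t.:
  4.04x1 + 5.3x2 + 3.36x3 + 4.29x4 + 5.06x5 + 5.23x6 ≥ 16.32   (energy)
  113x1 + 127.3x3 ≥ 80.5   (oxygenate mass)
  113.5x1 + 66.2x2 + 112.8x3 + 93.3x4 + 73.5x5 + 66.8x6 ≥ 154.3   (octane-barrels)
  x1, x2, x3, x4, x5, x6 ≥ 0.
At the optimum only ethanol, butane are positive (MTBE, raffinate, light naphtha, straight-run naphtha = 0). There the energy and oxygenate mass constraints are tight.
So ethanol = 0.63236 barrels, butane = 3.3089 barrels.
Objective = 96.09·0.63236 + 41.59·3.3089 = 198.3806.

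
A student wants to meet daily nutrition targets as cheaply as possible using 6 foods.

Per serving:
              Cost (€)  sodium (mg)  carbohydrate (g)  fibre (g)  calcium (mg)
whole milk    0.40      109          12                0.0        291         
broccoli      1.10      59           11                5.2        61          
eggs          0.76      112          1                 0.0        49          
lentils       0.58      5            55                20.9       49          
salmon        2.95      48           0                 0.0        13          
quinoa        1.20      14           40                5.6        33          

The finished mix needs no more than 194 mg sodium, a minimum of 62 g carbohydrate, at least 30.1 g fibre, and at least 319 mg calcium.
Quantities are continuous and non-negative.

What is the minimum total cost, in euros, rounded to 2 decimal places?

Let x1 = servings of whole milk, x2 = servings of broccoli, x3 = servings of eggs, x4 = servings of lentils, x5 = servings of salmon, x6 = servings of quinoa.
Minimize 0.4x1 + 1.1x2 + 0.76x3 + 0.58x4 + 2.95x5 + 1.2x6 s.t.:
  109x1 + 59x2 + 112x3 + 5x4 + 48x5 + 14x6 ≤ 194   (sodium)
  12x1 + 11x2 + 1x3 + 55x4 + 40x6 ≥ 62   (carbohydrate)
  5.2x2 + 20.9x4 + 5.6x6 ≥ 30.1   (fibre)
  291x1 + 61x2 + 49x3 + 49x4 + 13x5 + 33x6 ≥ 319   (calcium)
  x1, x2, x3, x4, x5, x6 ≥ 0.
The optimal basis is {whole milk, lentils}; broccoli, eggs, salmon, quinoa drop out. The fibre and calcium requirements are met with equality.
That vertex is x1 = 0.8537, x4 = 1.44.
Objective = 0.4·0.8537 + 0.58·1.44 = 1.1767.

€1.18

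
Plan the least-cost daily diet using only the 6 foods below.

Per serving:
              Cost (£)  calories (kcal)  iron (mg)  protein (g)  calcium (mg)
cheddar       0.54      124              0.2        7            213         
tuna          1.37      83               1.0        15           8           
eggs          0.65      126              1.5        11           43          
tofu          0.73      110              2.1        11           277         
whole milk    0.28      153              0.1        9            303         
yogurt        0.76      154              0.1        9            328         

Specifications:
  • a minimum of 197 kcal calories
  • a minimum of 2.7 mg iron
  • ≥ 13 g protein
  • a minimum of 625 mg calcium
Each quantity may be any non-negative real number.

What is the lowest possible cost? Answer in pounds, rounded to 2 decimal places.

Let x1 = servings of cheddar, x2 = servings of tuna, x3 = servings of eggs, x4 = servings of tofu, x5 = servings of whole milk, x6 = servings of yogurt.
min 0.54x1 + 1.37x2 + 0.65x3 + 0.73x4 + 0.28x5 + 0.76x6 with:
  124x1 + 83x2 + 126x3 + 110x4 + 153x5 + 154x6 ≥ 197   (calories)
  0.2x1 + 1x2 + 1.5x3 + 2.1x4 + 0.1x5 + 0.1x6 ≥ 2.7   (iron)
  7x1 + 15x2 + 11x3 + 11x4 + 9x5 + 9x6 ≥ 13   (protein)
  213x1 + 8x2 + 43x3 + 277x4 + 303x5 + 328x6 ≥ 625   (calcium)
  x1, x2, x3, x4, x5, x6 ≥ 0.
The minimum-cost mix takes nothing from cheddar, tuna, eggs, yogurt — only tofu, whole milk. The iron and calcium requirements are met with equality.
So tofu = 1.242 servings, whole milk = 0.9277 servings.
Hence cost = 0.73·1.242 + 0.28·0.9277 = £1.1664.

£1.17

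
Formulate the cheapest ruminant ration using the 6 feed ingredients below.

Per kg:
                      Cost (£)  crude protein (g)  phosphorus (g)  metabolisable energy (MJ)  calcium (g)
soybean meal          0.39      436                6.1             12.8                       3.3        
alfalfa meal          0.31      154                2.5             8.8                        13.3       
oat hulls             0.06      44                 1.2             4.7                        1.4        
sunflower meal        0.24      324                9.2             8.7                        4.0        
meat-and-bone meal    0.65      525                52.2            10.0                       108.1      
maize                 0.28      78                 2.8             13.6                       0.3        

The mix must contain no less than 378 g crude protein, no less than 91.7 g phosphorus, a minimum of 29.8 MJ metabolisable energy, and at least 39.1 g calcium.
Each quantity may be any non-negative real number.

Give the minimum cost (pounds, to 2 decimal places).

£1.27

Let x1 = kg of soybean meal, x2 = kg of alfalfa meal, x3 = kg of oat hulls, x4 = kg of sunflower meal, x5 = kg of meat-and-bone meal, x6 = kg of maize.
min 0.39x1 + 0.31x2 + 0.06x3 + 0.24x4 + 0.65x5 + 0.28x6 with:
  436x1 + 154x2 + 44x3 + 324x4 + 525x5 + 78x6 ≥ 378   (crude protein)
  6.1x1 + 2.5x2 + 1.2x3 + 9.2x4 + 52.2x5 + 2.8x6 ≥ 91.7   (phosphorus)
  12.8x1 + 8.8x2 + 4.7x3 + 8.7x4 + 10x5 + 13.6x6 ≥ 29.8   (metabolisable energy)
  3.3x1 + 13.3x2 + 1.4x3 + 4x4 + 108.1x5 + 0.3x6 ≥ 39.1   (calcium)
  x1, x2, x3, x4, x5, x6 ≥ 0.
The cheapest feasible vertex uses only oat hulls, meat-and-bone meal; soybean meal, alfalfa meal, sunflower meal, maize are not used. The phosphorus and metabolisable energy requirements are met with equality.
Optimal quantities: oat hulls = 2.737 kg, meat-and-bone meal = 1.694 kg.
Cost = 0.06·2.737 + 0.65·1.694 = 1.2653.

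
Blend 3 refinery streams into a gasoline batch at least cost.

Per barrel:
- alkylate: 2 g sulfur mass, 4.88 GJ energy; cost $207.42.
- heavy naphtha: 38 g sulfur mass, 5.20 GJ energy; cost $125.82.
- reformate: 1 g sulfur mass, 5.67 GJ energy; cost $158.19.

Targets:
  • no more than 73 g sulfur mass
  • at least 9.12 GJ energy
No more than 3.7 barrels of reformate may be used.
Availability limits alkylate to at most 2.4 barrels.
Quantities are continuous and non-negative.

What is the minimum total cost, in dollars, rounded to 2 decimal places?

Let x1 = barrels of alkylate, x2 = barrels of heavy naphtha, x3 = barrels of reformate.
Minimise 207.42x1 + 125.82x2 + 158.19x3 s.t.:
  2x1 + 38x2 + 1x3 ≤ 73   (sulfur mass)
  4.88x1 + 5.2x2 + 5.67x3 ≥ 9.12   (energy)
  x3 ≤ 3.7
  x1 ≤ 2.4
  x1, x2, x3 ≥ 0.
The cheapest feasible vertex uses only heavy naphtha; alkylate, reformate are not used. The energy requirement is met with equality.
That vertex is x2 = 1.75385.
Hence cost = 125.82·1.75385 = $220.6694.

$220.67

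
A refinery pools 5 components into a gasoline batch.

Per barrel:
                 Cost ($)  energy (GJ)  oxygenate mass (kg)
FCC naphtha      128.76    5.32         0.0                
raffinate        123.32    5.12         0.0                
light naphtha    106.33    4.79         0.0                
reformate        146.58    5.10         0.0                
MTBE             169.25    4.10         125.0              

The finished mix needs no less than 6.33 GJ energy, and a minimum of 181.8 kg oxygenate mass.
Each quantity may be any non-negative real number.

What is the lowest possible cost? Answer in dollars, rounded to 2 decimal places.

$254.30

Treat it as an LP. Let x1 = barrels of FCC naphtha, x2 = barrels of raffinate, x3 = barrels of light naphtha, x4 = barrels of reformate, x5 = barrels of MTBE.
Minimise 128.76x1 + 123.32x2 + 106.33x3 + 146.58x4 + 169.25x5 subject to:
  5.32x1 + 5.12x2 + 4.79x3 + 5.1x4 + 4.1x5 ≥ 6.33   (energy)
  125x5 ≥ 181.8   (oxygenate mass)
  x1, x2, x3, x4, x5 ≥ 0.
The minimum-cost mix takes nothing from FCC naphtha, raffinate, reformate — only light naphtha, MTBE. The energy and oxygenate mass requirements are met with equality.
So light naphtha = 0.07661 barrels, MTBE = 1.4544 barrels.
Cost = 106.33·0.07661 + 169.25·1.4544 = 254.3031.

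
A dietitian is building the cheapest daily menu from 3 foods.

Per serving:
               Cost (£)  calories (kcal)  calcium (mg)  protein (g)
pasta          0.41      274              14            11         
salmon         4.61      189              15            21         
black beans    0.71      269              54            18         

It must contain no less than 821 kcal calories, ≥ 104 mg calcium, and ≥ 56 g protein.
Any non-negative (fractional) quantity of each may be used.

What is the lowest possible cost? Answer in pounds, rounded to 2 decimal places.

Let x1 = servings of pasta, x2 = servings of salmon, x3 = servings of black beans.
Minimize 0.41x1 + 4.61x2 + 0.71x3 with:
  274x1 + 189x2 + 269x3 ≥ 821   (calories)
  14x1 + 15x2 + 54x3 ≥ 104   (calcium)
  11x1 + 21x2 + 18x3 ≥ 56   (protein)
  x1, x2, x3 ≥ 0.
The cheapest feasible vertex uses only pasta, black beans; salmon is not used. Binding constraints: calcium and protein.
Optimal quantities: pasta = 3.368 servings, black beans = 1.053 servings.
Objective = 0.41·3.368 + 0.71·1.053 = 2.1285.

£2.13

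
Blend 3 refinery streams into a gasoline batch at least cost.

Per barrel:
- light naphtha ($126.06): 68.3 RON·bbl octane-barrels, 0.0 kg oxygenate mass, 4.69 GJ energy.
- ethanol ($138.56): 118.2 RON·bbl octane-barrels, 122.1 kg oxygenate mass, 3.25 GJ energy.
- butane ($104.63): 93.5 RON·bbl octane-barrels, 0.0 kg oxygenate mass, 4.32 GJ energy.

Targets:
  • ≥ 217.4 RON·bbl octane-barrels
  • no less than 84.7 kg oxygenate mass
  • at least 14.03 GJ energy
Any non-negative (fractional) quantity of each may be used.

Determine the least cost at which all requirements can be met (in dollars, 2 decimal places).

$381.32

Let x1 = barrels of light naphtha, x2 = barrels of ethanol, x3 = barrels of butane.
min 126.06x1 + 138.56x2 + 104.63x3 subject to:
  68.3x1 + 118.2x2 + 93.5x3 ≥ 217.4   (octane-barrels)
  122.1x2 ≥ 84.7   (oxygenate mass)
  4.69x1 + 3.25x2 + 4.32x3 ≥ 14.03   (energy)
  x1, x2, x3 ≥ 0.
At the optimum only ethanol, butane are positive (light naphtha = 0). Binding constraints: oxygenate mass and energy.
Optimal quantities: ethanol = 0.69369 barrels, butane = 2.7258 barrels.
Objective = 138.56·0.69369 + 104.63·2.7258 = 381.3181.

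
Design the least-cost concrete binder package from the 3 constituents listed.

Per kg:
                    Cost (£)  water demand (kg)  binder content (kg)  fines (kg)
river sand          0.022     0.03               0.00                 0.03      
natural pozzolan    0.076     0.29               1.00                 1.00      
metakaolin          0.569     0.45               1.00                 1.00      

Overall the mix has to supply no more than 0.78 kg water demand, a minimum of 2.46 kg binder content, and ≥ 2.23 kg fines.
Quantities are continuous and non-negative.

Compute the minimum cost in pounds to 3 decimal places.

Set it up as a linear program. Let x1 = kg of river sand, x2 = kg of natural pozzolan, x3 = kg of metakaolin.
min 0.022x1 + 0.076x2 + 0.569x3 subject to:
  0.03x1 + 0.29x2 + 0.45x3 ≤ 0.78   (water demand)
  1x2 + 1x3 ≥ 2.46   (binder content)
  0.03x1 + 1x2 + 1x3 ≥ 2.23   (fines)
  x1, x2, x3 ≥ 0.
At the optimum only natural pozzolan is positive (river sand, metakaolin = 0). There the binder content constraint is tight.
So natural pozzolan = 2.46 kg.
Objective = 0.076·2.46 = 0.18696.

£0.187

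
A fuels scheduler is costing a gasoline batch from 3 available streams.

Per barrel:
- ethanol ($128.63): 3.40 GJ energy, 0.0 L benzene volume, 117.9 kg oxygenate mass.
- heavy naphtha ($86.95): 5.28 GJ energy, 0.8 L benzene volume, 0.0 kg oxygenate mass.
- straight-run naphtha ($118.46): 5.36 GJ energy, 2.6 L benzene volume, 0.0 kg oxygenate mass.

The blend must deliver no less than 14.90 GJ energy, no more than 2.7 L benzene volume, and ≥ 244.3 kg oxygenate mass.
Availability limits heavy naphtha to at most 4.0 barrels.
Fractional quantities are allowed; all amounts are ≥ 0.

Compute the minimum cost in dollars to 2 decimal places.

Let x1 = barrels of ethanol, x2 = barrels of heavy naphtha, x3 = barrels of straight-run naphtha.
Minimize 128.63x1 + 86.95x2 + 118.46x3 subject to:
  3.4x1 + 5.28x2 + 5.36x3 ≥ 14.9   (energy)
  0.8x2 + 2.6x3 ≤ 2.7   (benzene volume)
  117.9x1 ≥ 244.3   (oxygenate mass)
  x2 ≤ 4
  x1, x2, x3 ≥ 0.
The cheapest feasible vertex uses only ethanol, heavy naphtha; straight-run naphtha is not used. Binding constraints: energy and oxygenate mass.
So ethanol = 2.0721 barrels, heavy naphtha = 1.4877 barrels.
Objective = 128.63·2.0721 + 86.95·1.4877 = 395.8897.

$395.89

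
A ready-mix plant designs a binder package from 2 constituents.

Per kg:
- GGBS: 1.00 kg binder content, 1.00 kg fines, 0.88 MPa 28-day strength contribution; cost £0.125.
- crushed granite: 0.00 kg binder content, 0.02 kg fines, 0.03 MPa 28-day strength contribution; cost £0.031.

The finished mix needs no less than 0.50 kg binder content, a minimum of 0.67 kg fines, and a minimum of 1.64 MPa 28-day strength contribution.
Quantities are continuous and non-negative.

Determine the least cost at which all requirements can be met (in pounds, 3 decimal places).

£0.233

Set it up as a linear program. Let x1 = kg of GGBS, x2 = kg of crushed granite.
min 0.125x1 + 0.031x2 s.t.:
  1x1 ≥ 0.5   (binder content)
  1x1 + 0.02x2 ≥ 0.67   (fines)
  0.88x1 + 0.03x2 ≥ 1.64   (28-day strength contribution)
  x1, x2 ≥ 0.
The cheapest feasible vertex uses only GGBS; crushed granite is not used. Binding constraint: 28-day strength contribution.
Optimal quantities: GGBS = 1.864 kg.
Objective = 0.125·1.864 = 0.23300.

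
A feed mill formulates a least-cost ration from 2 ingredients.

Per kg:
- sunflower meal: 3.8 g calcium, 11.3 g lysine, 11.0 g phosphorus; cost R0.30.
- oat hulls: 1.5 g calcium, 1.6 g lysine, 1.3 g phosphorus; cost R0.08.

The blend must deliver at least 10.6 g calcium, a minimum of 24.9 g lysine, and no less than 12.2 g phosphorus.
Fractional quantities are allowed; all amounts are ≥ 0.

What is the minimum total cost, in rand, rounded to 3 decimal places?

Set it up as a linear program. Let x1 = kg of sunflower meal, x2 = kg of oat hulls.
Minimise 0.3x1 + 0.08x2 with:
  3.8x1 + 1.5x2 ≥ 10.6   (calcium)
  11.3x1 + 1.6x2 ≥ 24.9   (lysine)
  11x1 + 1.3x2 ≥ 12.2   (phosphorus)
  x1, x2 ≥ 0.
Both inputs are positive at the optimum. The calcium and lysine requirements are met with equality.
Solving gives x1 = 1.876, x2 = 2.315.
Total cost: 0.3·1.876 + 0.08·2.315 = 0.74800.

R0.748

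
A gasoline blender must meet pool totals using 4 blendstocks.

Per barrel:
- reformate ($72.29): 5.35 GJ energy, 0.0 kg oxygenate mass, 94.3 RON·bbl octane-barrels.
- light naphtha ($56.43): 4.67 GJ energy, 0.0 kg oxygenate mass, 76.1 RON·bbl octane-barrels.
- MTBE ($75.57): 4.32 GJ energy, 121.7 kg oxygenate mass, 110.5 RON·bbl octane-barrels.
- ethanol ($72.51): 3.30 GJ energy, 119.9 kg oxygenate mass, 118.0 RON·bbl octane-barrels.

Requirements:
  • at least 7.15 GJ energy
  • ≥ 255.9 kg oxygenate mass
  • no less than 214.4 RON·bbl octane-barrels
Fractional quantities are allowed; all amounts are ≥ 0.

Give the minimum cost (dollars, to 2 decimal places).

$154.97

Let x1 = barrels of reformate, x2 = barrels of light naphtha, x3 = barrels of MTBE, x4 = barrels of ethanol.
Minimise 72.29x1 + 56.43x2 + 75.57x3 + 72.51x4 subject to:
  5.35x1 + 4.67x2 + 4.32x3 + 3.3x4 ≥ 7.15   (energy)
  121.7x3 + 119.9x4 ≥ 255.9   (oxygenate mass)
  94.3x1 + 76.1x2 + 110.5x3 + 118x4 ≥ 214.4   (octane-barrels)
  x1, x2, x3, x4 ≥ 0.
The minimum-cost mix takes nothing from reformate, light naphtha — only MTBE, ethanol. Binding constraints: energy and oxygenate mass.
So MTBE = 0.11013 barrels, ethanol = 2.0225 barrels.
Objective = 75.57·0.11013 + 72.51·2.0225 = 154.9740.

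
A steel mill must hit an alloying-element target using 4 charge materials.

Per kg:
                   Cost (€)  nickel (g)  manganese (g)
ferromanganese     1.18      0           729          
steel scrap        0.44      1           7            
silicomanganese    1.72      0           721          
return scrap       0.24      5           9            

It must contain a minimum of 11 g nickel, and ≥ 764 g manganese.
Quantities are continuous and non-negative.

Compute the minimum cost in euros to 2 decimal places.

€1.73

Let x1 = kg of ferromanganese, x2 = kg of steel scrap, x3 = kg of silicomanganese, x4 = kg of return scrap.
Minimize 1.18x1 + 0.44x2 + 1.72x3 + 0.24x4 with:
  1x2 + 5x4 ≥ 11   (nickel)
  729x1 + 7x2 + 721x3 + 9x4 ≥ 764   (manganese)
  x1, x2, x3, x4 ≥ 0.
The cheapest feasible vertex uses only ferromanganese, return scrap; steel scrap, silicomanganese are not used. The nickel and manganese requirements are met with equality.
So ferromanganese = 1.021 kg, return scrap = 2.2 kg.
Objective = 1.18·1.021 + 0.24·2.2 = 1.7328.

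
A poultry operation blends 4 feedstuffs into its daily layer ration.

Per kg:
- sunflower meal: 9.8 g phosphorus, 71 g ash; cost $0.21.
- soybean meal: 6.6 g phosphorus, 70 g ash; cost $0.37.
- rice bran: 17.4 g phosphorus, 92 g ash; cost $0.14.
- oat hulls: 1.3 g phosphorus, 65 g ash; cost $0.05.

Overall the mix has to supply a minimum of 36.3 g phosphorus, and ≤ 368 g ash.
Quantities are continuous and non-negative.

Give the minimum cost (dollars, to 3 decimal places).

$0.292

This is a linear program. Let x1 = kg of sunflower meal, x2 = kg of soybean meal, x3 = kg of rice bran, x4 = kg of oat hulls.
Minimize 0.21x1 + 0.37x2 + 0.14x3 + 0.05x4 subject to:
  9.8x1 + 6.6x2 + 17.4x3 + 1.3x4 ≥ 36.3   (phosphorus)
  71x1 + 70x2 + 92x3 + 65x4 ≤ 368   (ash)
  x1, x2, x3, x4 ≥ 0.
The cheapest feasible vertex uses only rice bran; sunflower meal, soybean meal, oat hulls are not used. The phosphorus requirement is met with equality.
Optimal quantities: rice bran = 2.086 kg.
Total cost: 0.14·2.086 = 0.29204.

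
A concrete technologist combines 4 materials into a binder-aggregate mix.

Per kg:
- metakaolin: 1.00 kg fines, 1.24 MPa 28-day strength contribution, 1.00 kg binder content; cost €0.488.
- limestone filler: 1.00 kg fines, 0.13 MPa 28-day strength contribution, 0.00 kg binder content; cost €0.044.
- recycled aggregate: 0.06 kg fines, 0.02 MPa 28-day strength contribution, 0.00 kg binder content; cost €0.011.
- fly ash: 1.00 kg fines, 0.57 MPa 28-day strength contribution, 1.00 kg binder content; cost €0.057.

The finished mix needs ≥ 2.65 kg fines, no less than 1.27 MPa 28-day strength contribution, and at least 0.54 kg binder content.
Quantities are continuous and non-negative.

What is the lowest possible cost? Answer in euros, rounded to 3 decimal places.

Set it up as a linear program. Let x1 = kg of metakaolin, x2 = kg of limestone filler, x3 = kg of recycled aggregate, x4 = kg of fly ash.
Minimise 0.488x1 + 0.044x2 + 0.011x3 + 0.057x4 subject to:
  1x1 + 1x2 + 0.06x3 + 1x4 ≥ 2.65   (fines)
  1.24x1 + 0.13x2 + 0.02x3 + 0.57x4 ≥ 1.27   (28-day strength contribution)
  1x1 + 1x4 ≥ 0.54   (binder content)
  x1, x2, x3, x4 ≥ 0.
The minimum-cost mix takes nothing from metakaolin, recycled aggregate — only limestone filler, fly ash. There the fines and 28-day strength contribution constraints are tight.
So limestone filler = 0.5466 kg, fly ash = 2.103 kg.
Objective = 0.044·0.5466 + 0.057·2.103 = 0.14392.

€0.144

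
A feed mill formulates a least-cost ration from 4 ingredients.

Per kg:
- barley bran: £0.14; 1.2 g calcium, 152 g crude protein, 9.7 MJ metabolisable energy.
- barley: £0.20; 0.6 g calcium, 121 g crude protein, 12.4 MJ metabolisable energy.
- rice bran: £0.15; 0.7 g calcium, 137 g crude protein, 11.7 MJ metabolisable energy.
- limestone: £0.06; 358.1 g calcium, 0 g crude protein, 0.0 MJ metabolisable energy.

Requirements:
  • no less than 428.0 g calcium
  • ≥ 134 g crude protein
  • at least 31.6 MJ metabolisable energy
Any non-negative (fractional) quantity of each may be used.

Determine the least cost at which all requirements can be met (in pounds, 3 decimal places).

£0.477

Treat it as an LP. Let x1 = kg of barley bran, x2 = kg of barley, x3 = kg of rice bran, x4 = kg of limestone.
Minimise 0.14x1 + 0.2x2 + 0.15x3 + 0.06x4 with:
  1.2x1 + 0.6x2 + 0.7x3 + 358.1x4 ≥ 428   (calcium)
  152x1 + 121x2 + 137x3 ≥ 134   (crude protein)
  9.7x1 + 12.4x2 + 11.7x3 ≥ 31.6   (metabolisable energy)
  x1, x2, x3, x4 ≥ 0.
At the optimum only rice bran, limestone are positive (barley bran, barley = 0). Binding constraints: calcium and metabolisable energy.
So rice bran = 2.701 kg, limestone = 1.19 kg.
Hence cost = 0.15·2.701 + 0.06·1.19 = £0.47655.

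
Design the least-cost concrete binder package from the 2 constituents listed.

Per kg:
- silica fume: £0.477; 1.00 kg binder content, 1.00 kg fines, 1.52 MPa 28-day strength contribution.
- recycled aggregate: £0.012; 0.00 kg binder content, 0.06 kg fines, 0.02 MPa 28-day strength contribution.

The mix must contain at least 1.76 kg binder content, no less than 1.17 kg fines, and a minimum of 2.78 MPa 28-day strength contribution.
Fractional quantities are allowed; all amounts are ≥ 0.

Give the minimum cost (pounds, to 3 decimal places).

£0.872

Treat it as an LP. Let x1 = kg of silica fume, x2 = kg of recycled aggregate.
Minimize 0.477x1 + 0.012x2 with:
  1x1 ≥ 1.76   (binder content)
  1x1 + 0.06x2 ≥ 1.17   (fines)
  1.52x1 + 0.02x2 ≥ 2.78   (28-day strength contribution)
  x1, x2 ≥ 0.
The optimal basis is {silica fume}; recycled aggregate drops out. There the 28-day strength contribution constraint is tight.
Solving gives x1 = 1.829.
Total cost: 0.477·1.829 = 0.87243.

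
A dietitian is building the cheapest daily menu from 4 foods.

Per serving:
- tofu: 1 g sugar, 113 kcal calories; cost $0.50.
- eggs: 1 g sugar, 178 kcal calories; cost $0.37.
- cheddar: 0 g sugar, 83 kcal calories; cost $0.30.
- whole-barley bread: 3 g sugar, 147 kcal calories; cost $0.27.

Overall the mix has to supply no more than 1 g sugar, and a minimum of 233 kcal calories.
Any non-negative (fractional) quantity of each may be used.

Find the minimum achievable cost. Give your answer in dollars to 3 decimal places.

$0.569

Let x1 = servings of tofu, x2 = servings of eggs, x3 = servings of cheddar, x4 = servings of whole-barley bread.
Minimise 0.5x1 + 0.37x2 + 0.3x3 + 0.27x4 s.t.:
  1x1 + 1x2 + 3x4 ≤ 1   (sugar)
  113x1 + 178x2 + 83x3 + 147x4 ≥ 233   (calories)
  x1, x2, x3, x4 ≥ 0.
The optimal basis is {eggs, cheddar}; tofu, whole-barley bread drop out. The sugar and calories requirements are met with equality.
Optimal quantities: eggs = 1 serving, cheddar = 0.6627 servings.
Hence cost = 0.37·1 + 0.3·0.6627 = $0.56881.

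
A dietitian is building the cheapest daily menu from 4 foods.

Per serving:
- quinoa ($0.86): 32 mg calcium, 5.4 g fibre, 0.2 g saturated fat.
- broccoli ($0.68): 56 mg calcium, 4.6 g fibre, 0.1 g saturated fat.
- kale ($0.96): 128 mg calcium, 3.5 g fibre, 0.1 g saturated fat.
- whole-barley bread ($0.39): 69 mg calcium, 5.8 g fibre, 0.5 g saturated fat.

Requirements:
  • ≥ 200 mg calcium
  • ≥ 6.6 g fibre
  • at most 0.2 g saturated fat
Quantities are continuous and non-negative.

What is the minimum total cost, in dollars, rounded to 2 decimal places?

Treat it as an LP. Let x1 = servings of quinoa, x2 = servings of broccoli, x3 = servings of kale, x4 = servings of whole-barley bread.
Minimize 0.86x1 + 0.68x2 + 0.96x3 + 0.39x4 subject to:
  32x1 + 56x2 + 128x3 + 69x4 ≥ 200   (calcium)
  5.4x1 + 4.6x2 + 3.5x3 + 5.8x4 ≥ 6.6   (fibre)
  0.2x1 + 0.1x2 + 0.1x3 + 0.5x4 ≤ 0.2   (saturated fat)
  x1, x2, x3, x4 ≥ 0.
The optimal basis is {broccoli, kale, whole-barley bread}; quinoa drops out. There the calcium, fibre, saturated fat constraints are tight.
Solving gives x2 = 0.2902, x3 = 1.402, x4 = 0.06148.
Hence cost = 0.68·0.2902 + 0.96·1.402 + 0.39·0.06148 = $1.5672.

$1.57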